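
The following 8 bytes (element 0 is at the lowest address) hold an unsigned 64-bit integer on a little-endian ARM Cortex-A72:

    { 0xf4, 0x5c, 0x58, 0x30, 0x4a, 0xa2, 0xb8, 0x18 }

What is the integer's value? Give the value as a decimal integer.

1781352092147408116

In little-endian order the low byte comes first in memory.
Reassemble most-significant byte first: 18 B8 A2 4A 30 58 5C F4 → 0x18B8A24A30585CF4.
0x18B8A24A30585CF4 = 1781352092147408116.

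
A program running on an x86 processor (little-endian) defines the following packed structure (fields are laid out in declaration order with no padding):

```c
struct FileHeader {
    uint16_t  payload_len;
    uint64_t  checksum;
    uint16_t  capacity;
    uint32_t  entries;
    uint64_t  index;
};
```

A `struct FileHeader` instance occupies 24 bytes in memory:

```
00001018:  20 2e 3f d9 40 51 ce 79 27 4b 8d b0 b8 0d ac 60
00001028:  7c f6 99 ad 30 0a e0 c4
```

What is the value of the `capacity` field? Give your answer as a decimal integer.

`capacity` follows `payload_len` (2 B), `checksum` (8 B), so it starts at offset 2 + 8 = 10 and occupies 2 bytes.
Bytes at offsets 10..11: 8D B0.
Little-endian: lowest address holds the least-significant byte.
Reassemble most-significant byte first: B0 8D → 0xB08D.
0xB08D = 45197.

45197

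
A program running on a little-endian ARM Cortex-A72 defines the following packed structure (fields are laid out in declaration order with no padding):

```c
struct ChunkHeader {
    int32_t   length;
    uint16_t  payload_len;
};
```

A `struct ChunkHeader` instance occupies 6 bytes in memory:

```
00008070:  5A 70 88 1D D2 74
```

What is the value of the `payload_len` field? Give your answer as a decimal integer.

29906

`payload_len` follows `length` (4 bytes), so it starts at byte offset 4 and occupies 2 bytes.
Bytes at offsets 4..5: D2 74.
Little-endian stores the least-significant byte at the lowest address.
Reassemble most-significant byte first: 74 D2 → 0x74D2.
0x74D2 = 29906.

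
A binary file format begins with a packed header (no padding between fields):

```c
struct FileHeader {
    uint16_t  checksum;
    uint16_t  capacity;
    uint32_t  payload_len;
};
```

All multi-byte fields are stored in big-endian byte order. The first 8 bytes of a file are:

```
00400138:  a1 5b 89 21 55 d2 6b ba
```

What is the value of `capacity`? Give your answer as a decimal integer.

`capacity` follows `checksum` (2 bytes), so it starts at byte offset 2 and occupies 2 bytes.
Bytes at offsets 2..3: 89 21.
In big-endian order the high byte comes first in memory.
The bytes are already most-significant first: 0x8921.
0x8921 = 35105.

35105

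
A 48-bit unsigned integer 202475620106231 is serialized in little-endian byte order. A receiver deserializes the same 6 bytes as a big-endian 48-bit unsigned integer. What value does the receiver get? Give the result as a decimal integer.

272126603372216

202475620106231 in 48-bit hexadecimal is 0xB82687697FF7.
Stored little-endian, the bytes at ascending addresses are F7 7F 69 87 26 B8.
Read back as big-endian, the last byte is least significant, giving 0xF77F698726B8.
0xF77F698726B8 = 272126603372216.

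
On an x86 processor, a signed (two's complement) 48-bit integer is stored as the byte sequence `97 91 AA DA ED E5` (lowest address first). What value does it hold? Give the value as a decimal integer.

-28665238089321

Little-endian stores the least-significant byte at the lowest address.
Reassemble most-significant byte first: E5 ED DA AA 91 97 → 0xE5EDDAAA9197.
Top bit is set, so as a signed 48-bit value this is 0xE5EDDAAA9197 − 2^48 = -28665238089321.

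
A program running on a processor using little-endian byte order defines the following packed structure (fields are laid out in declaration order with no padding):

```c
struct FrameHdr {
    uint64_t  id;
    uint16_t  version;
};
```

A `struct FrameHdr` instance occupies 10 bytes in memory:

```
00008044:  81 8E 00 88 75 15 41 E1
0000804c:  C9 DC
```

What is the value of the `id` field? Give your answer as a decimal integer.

16231278126557073025

`id` is the first field, at byte offset 0, occupying 8 bytes.
Bytes at offsets 0..7: 81 8E 00 88 75 15 41 E1.
Little-endian: lowest address holds the least-significant byte.
Reassemble most-significant byte first: E1 41 15 75 88 00 8E 81 → 0xE141157588008E81.
0xE141157588008E81 = 16231278126557073025.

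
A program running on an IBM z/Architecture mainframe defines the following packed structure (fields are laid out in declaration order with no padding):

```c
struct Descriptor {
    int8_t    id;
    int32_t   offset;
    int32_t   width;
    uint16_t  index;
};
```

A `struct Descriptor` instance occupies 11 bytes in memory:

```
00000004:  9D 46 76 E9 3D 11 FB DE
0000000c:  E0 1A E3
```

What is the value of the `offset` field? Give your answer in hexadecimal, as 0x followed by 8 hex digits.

0x4676E93D

`offset` follows `id` (1 byte), so it starts at byte offset 1 and occupies 4 bytes.
Bytes at offsets 1..4: 46 76 E9 3D.
In big-endian order the high byte comes first in memory.
The bytes are already most-significant first: 0x4676E93D.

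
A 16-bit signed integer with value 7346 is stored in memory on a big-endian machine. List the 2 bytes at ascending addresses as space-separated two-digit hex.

7346 in hexadecimal, padded to 16 bits, is 0x1CB2.
Split into bytes (most-significant first): 1C B2.
Big-endian: lowest address holds the most-significant byte.
So the memory order matches the most-significant-first order: 1C B2.

1C B2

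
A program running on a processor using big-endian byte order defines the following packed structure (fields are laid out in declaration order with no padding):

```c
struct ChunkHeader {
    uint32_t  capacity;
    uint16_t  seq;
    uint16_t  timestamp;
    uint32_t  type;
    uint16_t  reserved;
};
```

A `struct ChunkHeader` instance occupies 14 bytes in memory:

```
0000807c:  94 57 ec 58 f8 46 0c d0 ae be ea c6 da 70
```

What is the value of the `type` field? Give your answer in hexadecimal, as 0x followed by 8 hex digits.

`type` follows `capacity` (4 B), `seq` (2 B), `timestamp` (2 B), so it starts at offset 4 + 2 + 2 = 8 and occupies 4 bytes.
Bytes at offsets 8..11: AE BE EA C6.
Big-endian stores the most-significant byte at the lowest address.
The bytes are already most-significant first: 0xAEBEEAC6.

0xAEBEEAC6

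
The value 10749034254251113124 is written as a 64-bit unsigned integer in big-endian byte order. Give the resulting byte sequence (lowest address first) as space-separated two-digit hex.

10749034254251113124 in hexadecimal, padded to 64 bits, is 0x952C3DB41324BAA4.
Split into bytes (most-significant first): 95 2C 3D B4 13 24 BA A4.
Big-endian: lowest address holds the most-significant byte.
So the memory order matches the most-significant-first order: 95 2C 3D B4 13 24 BA A4.

95 2C 3D B4 13 24 BA A4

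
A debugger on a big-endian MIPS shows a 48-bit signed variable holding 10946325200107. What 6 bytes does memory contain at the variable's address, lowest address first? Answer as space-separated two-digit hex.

10946325200107 in hexadecimal, padded to 48 bits, is 0x09F4A3D33CEB.
Split into bytes (most-significant first): 09 F4 A3 D3 3C EB.
In big-endian order the high byte comes first in memory.
So the memory order matches the most-significant-first order: 09 F4 A3 D3 3C EB.

09 F4 A3 D3 3C EB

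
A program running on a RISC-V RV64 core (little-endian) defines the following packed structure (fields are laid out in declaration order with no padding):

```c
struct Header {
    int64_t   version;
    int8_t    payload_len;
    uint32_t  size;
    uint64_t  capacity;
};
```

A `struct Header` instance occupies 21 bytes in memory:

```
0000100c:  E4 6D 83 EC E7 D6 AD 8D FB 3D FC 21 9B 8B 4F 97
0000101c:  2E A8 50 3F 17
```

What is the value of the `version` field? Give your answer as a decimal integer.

`version` is the first field, at byte offset 0, occupying 8 bytes.
Bytes at offsets 0..7: E4 6D 83 EC E7 D6 AD 8D.
Little-endian stores the least-significant byte at the lowest address.
Reassemble most-significant byte first: 8D AD D6 E7 EC 83 6D E4 → 0x8DADD6E7EC836DE4.
Top bit is set, so as a signed 64-bit value this is 0x8DADD6E7EC836DE4 − 2^64 = -8237691851796943388.

-8237691851796943388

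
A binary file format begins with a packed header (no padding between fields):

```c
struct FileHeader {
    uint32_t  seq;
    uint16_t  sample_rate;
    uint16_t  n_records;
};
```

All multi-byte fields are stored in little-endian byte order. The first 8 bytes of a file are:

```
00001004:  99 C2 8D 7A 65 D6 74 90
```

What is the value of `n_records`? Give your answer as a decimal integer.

36980

`n_records` follows `seq` (4 B), `sample_rate` (2 B), so it starts at offset 4 + 2 = 6 and occupies 2 bytes.
Bytes at offsets 6..7: 74 90.
Little-endian stores the least-significant byte at the lowest address.
Reassemble most-significant byte first: 90 74 → 0x9074.
0x9074 = 36980.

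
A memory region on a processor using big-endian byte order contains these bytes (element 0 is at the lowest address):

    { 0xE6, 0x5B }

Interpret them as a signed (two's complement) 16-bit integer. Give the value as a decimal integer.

Big-endian: lowest address holds the most-significant byte.
The bytes are already most-significant first: 0xE65B.
Top bit is set, so as a signed 16-bit value this is 0xE65B − 2^16 = -6565.

-6565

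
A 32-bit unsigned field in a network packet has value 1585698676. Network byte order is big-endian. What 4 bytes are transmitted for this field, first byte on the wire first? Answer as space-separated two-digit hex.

5E 83 D7 74

1585698676 in hexadecimal, padded to 32 bits, is 0x5E83D774.
Split into bytes (most-significant first): 5E 83 D7 74.
Big-endian: lowest address holds the most-significant byte.
So the memory order matches the most-significant-first order: 5E 83 D7 74.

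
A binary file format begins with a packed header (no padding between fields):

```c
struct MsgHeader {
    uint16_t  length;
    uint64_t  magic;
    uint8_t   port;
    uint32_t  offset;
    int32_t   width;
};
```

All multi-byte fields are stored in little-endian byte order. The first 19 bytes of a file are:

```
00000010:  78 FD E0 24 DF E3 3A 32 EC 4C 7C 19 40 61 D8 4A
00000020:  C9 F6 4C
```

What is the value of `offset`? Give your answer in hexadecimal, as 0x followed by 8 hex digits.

0xD8614019

`offset` follows `length` (2 B), `magic` (8 B), `port` (1 B), so it starts at offset 2 + 8 + 1 = 11 and occupies 4 bytes.
Bytes at offsets 11..14: 19 40 61 D8.
Little-endian: lowest address holds the least-significant byte.
Reassemble most-significant byte first: D8 61 40 19 → 0xD8614019.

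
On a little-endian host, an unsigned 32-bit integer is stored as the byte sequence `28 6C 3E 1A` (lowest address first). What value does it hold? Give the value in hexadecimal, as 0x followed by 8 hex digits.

0x1A3E6C28

Little-endian stores the least-significant byte at the lowest address.
Reassemble most-significant byte first: 1A 3E 6C 28 → 0x1A3E6C28.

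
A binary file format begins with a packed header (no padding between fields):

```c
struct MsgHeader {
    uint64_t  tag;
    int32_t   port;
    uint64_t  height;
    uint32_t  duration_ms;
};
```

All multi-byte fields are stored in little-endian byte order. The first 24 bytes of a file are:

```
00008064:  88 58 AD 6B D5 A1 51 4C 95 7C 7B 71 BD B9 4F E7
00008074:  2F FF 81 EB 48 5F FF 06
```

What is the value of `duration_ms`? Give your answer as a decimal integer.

`duration_ms` follows `tag` (8 B), `port` (4 B), `height` (8 B), so it starts at offset 8 + 4 + 8 = 20 and occupies 4 bytes.
Bytes at offsets 20..23: 48 5F FF 06.
In little-endian order the low byte comes first in memory.
Reassemble most-significant byte first: 06 FF 5F 48 → 0x06FF5F48.
0x06FF5F48 = 117399368.

117399368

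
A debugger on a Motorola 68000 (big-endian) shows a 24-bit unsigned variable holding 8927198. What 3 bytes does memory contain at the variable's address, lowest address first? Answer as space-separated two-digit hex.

8927198 in hexadecimal, padded to 24 bits, is 0x8837DE.
Split into bytes (most-significant first): 88 37 DE.
Big-endian: lowest address holds the most-significant byte.
So the memory order matches the most-significant-first order: 88 37 DE.

88 37 DE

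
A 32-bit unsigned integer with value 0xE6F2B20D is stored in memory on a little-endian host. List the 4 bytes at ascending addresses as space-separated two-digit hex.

0D B2 F2 E6

Split into bytes (most-significant first): E6 F2 B2 0D.
Little-endian: lowest address holds the least-significant byte.
So at ascending addresses the bytes are 0D B2 F2 E6.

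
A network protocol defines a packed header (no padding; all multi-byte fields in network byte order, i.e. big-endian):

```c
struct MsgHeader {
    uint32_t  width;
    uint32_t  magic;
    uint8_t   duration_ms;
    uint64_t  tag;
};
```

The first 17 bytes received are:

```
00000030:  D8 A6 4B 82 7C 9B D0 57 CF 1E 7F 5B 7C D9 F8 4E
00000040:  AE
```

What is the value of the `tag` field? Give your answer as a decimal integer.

`tag` follows `width` (4 B), `magic` (4 B), `duration_ms` (1 B), so it starts at offset 4 + 4 + 1 = 9 and occupies 8 bytes.
Bytes at offsets 9..16: 1E 7F 5B 7C D9 F8 4E AE.
Big-endian stores the most-significant byte at the lowest address.
The bytes are already most-significant first: 0x1E7F5B7CD9F84EAE.
0x1E7F5B7CD9F84EAE = 2197575734971092654.

2197575734971092654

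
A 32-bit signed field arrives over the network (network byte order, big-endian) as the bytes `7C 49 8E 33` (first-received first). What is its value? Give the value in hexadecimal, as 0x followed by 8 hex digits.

In big-endian order the high byte comes first in memory.
The bytes are already most-significant first: 0x7C498E33.

0x7C498E33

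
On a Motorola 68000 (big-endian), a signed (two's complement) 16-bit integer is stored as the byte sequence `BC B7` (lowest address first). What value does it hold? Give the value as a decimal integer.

-17225

In big-endian order the high byte comes first in memory.
The bytes are already most-significant first: 0xBCB7.
Top bit is set, so as a signed 16-bit value this is 0xBCB7 − 2^16 = -17225.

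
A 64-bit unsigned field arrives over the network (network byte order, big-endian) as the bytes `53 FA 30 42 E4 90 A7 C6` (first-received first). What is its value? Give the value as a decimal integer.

In big-endian order the high byte comes first in memory.
The bytes are already most-significant first: 0x53FA3042E490A7C6.
0x53FA3042E490A7C6 = 6051202113186342854.

6051202113186342854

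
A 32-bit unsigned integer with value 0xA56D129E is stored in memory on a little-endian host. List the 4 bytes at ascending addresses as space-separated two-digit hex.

9E 12 6D A5

Split into bytes (most-significant first): A5 6D 12 9E.
Little-endian stores the least-significant byte at the lowest address.
So at ascending addresses the bytes are 9E 12 6D A5.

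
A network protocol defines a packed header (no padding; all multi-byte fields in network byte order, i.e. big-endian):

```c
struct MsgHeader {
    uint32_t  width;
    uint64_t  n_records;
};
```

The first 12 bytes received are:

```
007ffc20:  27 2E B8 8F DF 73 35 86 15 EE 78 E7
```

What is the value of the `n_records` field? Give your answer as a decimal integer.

`n_records` follows `width` (4 bytes), so it starts at byte offset 4 and occupies 8 bytes.
Bytes at offsets 4..11: DF 73 35 86 15 EE 78 E7.
Big-endian stores the most-significant byte at the lowest address.
The bytes are already most-significant first: 0xDF73358615EE78E7.
0xDF73358615EE78E7 = 16101271942789495015.

16101271942789495015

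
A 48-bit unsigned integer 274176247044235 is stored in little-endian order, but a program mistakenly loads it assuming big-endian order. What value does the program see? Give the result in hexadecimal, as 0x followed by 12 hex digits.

0x8B98CFA15CF9

274176247044235 in 48-bit hexadecimal is 0xF95CA1CF988B.
Stored little-endian, the bytes at ascending addresses are 8B 98 CF A1 5C F9.
Read back as big-endian, the last byte is least significant, giving 0x8B98CFA15CF9.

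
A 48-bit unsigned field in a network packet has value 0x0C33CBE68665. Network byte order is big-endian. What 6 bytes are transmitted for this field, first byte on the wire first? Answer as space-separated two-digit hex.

0C 33 CB E6 86 65

Split into bytes (most-significant first): 0C 33 CB E6 86 65.
In big-endian order the high byte comes first in memory.
So the memory order matches the most-significant-first order: 0C 33 CB E6 86 65.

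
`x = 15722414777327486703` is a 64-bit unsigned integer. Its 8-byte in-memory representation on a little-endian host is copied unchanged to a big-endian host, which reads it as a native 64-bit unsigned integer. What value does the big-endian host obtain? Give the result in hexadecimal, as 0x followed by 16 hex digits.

0xEF06F565F03C31DA

15722414777327486703 in 64-bit hexadecimal is 0xDA313CF065F506EF.
Stored little-endian, the bytes at ascending addresses are EF 06 F5 65 F0 3C 31 DA.
Read back as big-endian, the last byte is least significant, giving 0xEF06F565F03C31DA.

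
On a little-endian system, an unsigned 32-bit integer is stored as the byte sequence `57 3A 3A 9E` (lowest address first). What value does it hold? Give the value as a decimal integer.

2654616151

Little-endian: lowest address holds the least-significant byte.
Reassemble most-significant byte first: 9E 3A 3A 57 → 0x9E3A3A57.
0x9E3A3A57 = 2654616151.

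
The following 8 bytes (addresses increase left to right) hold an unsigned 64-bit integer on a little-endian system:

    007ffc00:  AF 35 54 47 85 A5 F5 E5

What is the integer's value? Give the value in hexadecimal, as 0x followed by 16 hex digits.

0xE5F5A585475435AF

Little-endian: lowest address holds the least-significant byte.
Reassemble most-significant byte first: E5 F5 A5 85 47 54 35 AF → 0xE5F5A585475435AF.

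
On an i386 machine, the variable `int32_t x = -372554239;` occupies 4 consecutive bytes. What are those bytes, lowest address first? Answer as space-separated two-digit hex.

01 46 CB E9

Two's complement of -372554239 in 32 bits: 372554239 = 0x1634B9FF; invert → 0xE9CB4600; add 1 → 0xE9CB4601.
Split into bytes (most-significant first): E9 CB 46 01.
Little-endian stores the least-significant byte at the lowest address.
So at ascending addresses the bytes are 01 46 CB E9.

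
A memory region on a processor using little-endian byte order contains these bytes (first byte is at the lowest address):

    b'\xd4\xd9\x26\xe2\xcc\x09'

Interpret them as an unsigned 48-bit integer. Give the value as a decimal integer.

10775572175316

In little-endian order the low byte comes first in memory.
Reassemble most-significant byte first: 09 CC E2 26 D9 D4 → 0x09CCE226D9D4.
0x09CCE226D9D4 = 10775572175316.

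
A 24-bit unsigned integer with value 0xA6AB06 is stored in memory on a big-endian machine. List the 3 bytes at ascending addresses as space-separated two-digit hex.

Split into bytes (most-significant first): A6 AB 06.
Big-endian stores the most-significant byte at the lowest address.
So the memory order matches the most-significant-first order: A6 AB 06.

A6 AB 06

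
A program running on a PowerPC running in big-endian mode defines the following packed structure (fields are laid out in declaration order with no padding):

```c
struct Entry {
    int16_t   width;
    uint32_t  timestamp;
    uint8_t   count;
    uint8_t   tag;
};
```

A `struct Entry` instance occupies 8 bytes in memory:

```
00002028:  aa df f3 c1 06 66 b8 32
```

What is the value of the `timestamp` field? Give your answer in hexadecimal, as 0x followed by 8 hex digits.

`timestamp` follows `width` (2 bytes), so it starts at byte offset 2 and occupies 4 bytes.
Bytes at offsets 2..5: F3 C1 06 66.
In big-endian order the high byte comes first in memory.
The bytes are already most-significant first: 0xF3C10666.

0xF3C10666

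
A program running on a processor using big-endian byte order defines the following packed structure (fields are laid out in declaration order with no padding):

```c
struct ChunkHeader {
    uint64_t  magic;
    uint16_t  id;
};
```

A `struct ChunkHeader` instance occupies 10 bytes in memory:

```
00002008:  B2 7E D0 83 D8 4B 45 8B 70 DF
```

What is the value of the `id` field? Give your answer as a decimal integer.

`id` follows `magic` (8 bytes), so it starts at byte offset 8 and occupies 2 bytes.
Bytes at offsets 8..9: 70 DF.
Big-endian stores the most-significant byte at the lowest address.
The bytes are already most-significant first: 0x70DF.
0x70DF = 28895.

28895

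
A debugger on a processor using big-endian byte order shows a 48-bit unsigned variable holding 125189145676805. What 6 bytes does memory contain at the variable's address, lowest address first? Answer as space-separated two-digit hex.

71 DB DE 8E CC 05

125189145676805 in hexadecimal, padded to 48 bits, is 0x71DBDE8ECC05.
Split into bytes (most-significant first): 71 DB DE 8E CC 05.
Big-endian stores the most-significant byte at the lowest address.
So the memory order matches the most-significant-first order: 71 DB DE 8E CC 05.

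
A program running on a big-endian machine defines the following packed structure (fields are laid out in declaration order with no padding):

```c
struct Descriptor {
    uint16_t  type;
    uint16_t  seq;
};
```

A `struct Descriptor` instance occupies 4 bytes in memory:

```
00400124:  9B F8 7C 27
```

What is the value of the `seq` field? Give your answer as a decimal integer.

`seq` follows `type` (2 bytes), so it starts at byte offset 2 and occupies 2 bytes.
Bytes at offsets 2..3: 7C 27.
Big-endian: lowest address holds the most-significant byte.
The bytes are already most-significant first: 0x7C27.
0x7C27 = 31783.

31783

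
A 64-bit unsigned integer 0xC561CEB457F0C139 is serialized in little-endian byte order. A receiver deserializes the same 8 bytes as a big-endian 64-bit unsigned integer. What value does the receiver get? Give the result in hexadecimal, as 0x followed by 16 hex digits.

Stored little-endian, the bytes at ascending addresses are 39 C1 F0 57 B4 CE 61 C5.
Read back as big-endian, the last byte is least significant, giving 0x39C1F057B4CE61C5.

0x39C1F057B4CE61C5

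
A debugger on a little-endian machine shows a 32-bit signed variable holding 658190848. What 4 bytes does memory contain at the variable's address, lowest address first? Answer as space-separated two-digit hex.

658190848 in hexadecimal, padded to 32 bits, is 0x273B3200.
Split into bytes (most-significant first): 27 3B 32 00.
Little-endian: lowest address holds the least-significant byte.
So at ascending addresses the bytes are 00 32 3B 27.

00 32 3B 27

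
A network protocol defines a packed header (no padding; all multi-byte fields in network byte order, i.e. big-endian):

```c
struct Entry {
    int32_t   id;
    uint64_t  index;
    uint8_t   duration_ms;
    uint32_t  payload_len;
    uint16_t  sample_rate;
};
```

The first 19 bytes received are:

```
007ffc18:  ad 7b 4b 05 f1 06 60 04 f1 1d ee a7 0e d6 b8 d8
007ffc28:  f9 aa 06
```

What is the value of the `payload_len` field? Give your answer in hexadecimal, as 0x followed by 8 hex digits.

0xD6B8D8F9

`payload_len` follows `id` (4 B), `index` (8 B), `duration_ms` (1 B), so it starts at offset 4 + 8 + 1 = 13 and occupies 4 bytes.
Bytes at offsets 13..16: D6 B8 D8 F9.
Big-endian stores the most-significant byte at the lowest address.
The bytes are already most-significant first: 0xD6B8D8F9.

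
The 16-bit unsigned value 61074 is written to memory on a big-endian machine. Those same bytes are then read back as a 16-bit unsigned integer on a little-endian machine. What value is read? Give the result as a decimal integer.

61074 in 16-bit hexadecimal is 0xEE92.
Stored big-endian, the bytes at ascending addresses are EE 92.
Read back as little-endian, the first byte is least significant, giving 0x92EE.
0x92EE = 37614.

37614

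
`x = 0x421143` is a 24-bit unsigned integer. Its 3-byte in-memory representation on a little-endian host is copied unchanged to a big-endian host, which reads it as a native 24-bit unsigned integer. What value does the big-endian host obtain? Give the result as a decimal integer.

Stored little-endian, the bytes at ascending addresses are 43 11 42.
Read back as big-endian, the last byte is least significant, giving 0x431142.
0x431142 = 4395330.

4395330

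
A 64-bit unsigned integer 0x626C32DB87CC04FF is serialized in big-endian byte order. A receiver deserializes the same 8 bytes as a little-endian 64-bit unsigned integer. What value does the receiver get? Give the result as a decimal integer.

Stored big-endian, the bytes at ascending addresses are 62 6C 32 DB 87 CC 04 FF.
Read back as little-endian, the first byte is least significant, giving 0xFF04CC87DB326C62.
0xFF04CC87DB326C62 = 18376037263448632418.

18376037263448632418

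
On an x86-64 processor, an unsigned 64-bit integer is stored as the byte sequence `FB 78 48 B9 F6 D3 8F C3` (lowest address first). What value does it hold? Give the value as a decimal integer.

14091714815689521403

Little-endian stores the least-significant byte at the lowest address.
Reassemble most-significant byte first: C3 8F D3 F6 B9 48 78 FB → 0xC38FD3F6B94878FB.
0xC38FD3F6B94878FB = 14091714815689521403.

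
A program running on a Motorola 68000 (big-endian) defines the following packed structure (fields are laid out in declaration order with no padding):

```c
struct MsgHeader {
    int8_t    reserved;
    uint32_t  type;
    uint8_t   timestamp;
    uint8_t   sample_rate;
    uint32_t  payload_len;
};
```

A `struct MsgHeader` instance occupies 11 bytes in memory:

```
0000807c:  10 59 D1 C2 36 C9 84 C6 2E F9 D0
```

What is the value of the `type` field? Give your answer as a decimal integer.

`type` follows `reserved` (1 byte), so it starts at byte offset 1 and occupies 4 bytes.
Bytes at offsets 1..4: 59 D1 C2 36.
In big-endian order the high byte comes first in memory.
The bytes are already most-significant first: 0x59D1C236.
0x59D1C236 = 1506918966.

1506918966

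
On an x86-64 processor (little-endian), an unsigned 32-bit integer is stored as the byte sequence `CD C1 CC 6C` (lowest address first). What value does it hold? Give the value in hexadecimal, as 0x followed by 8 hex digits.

0x6CCCC1CD

Little-endian stores the least-significant byte at the lowest address.
Reassemble most-significant byte first: 6C CC C1 CD → 0x6CCCC1CD.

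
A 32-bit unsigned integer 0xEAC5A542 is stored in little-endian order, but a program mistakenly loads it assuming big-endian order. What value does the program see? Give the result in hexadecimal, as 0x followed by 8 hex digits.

Stored little-endian, the bytes at ascending addresses are 42 A5 C5 EA.
Read back as big-endian, the last byte is least significant, giving 0x42A5C5EA.

0x42A5C5EA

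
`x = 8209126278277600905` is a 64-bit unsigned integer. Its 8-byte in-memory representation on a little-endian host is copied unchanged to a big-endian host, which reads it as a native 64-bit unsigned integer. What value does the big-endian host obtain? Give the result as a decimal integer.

9914128353695951985

8209126278277600905 in 64-bit hexadecimal is 0x71ECACDB350F9689.
Stored little-endian, the bytes at ascending addresses are 89 96 0F 35 DB AC EC 71.
Read back as big-endian, the last byte is least significant, giving 0x89960F35DBACEC71.
0x89960F35DBACEC71 = 9914128353695951985.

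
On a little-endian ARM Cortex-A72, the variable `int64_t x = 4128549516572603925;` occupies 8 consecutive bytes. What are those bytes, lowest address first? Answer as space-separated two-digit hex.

4128549516572603925 in hexadecimal, padded to 64 bits, is 0x394B8DE94CEBB615.
Split into bytes (most-significant first): 39 4B 8D E9 4C EB B6 15.
In little-endian order the low byte comes first in memory.
So at ascending addresses the bytes are 15 B6 EB 4C E9 8D 4B 39.

15 B6 EB 4C E9 8D 4B 39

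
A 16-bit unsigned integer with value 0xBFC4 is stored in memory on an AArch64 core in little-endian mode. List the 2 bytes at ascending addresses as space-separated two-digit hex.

Split into bytes (most-significant first): BF C4.
In little-endian order the low byte comes first in memory.
So at ascending addresses the bytes are C4 BF.

C4 BF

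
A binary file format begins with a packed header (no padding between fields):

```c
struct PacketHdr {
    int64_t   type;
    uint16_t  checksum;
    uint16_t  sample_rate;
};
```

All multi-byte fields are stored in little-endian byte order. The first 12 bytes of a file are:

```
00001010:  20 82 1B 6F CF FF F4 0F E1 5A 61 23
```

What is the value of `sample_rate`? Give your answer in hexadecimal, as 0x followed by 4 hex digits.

0x2361

`sample_rate` follows `type` (8 B), `checksum` (2 B), so it starts at offset 8 + 2 = 10 and occupies 2 bytes.
Bytes at offsets 10..11: 61 23.
Little-endian stores the least-significant byte at the lowest address.
Reassemble most-significant byte first: 23 61 → 0x2361.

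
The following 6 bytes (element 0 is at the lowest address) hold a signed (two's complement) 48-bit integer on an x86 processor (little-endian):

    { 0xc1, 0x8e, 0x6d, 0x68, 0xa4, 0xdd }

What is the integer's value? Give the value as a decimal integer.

-37776780325183

Little-endian stores the least-significant byte at the lowest address.
Reassemble most-significant byte first: DD A4 68 6D 8E C1 → 0xDDA4686D8EC1.
Top bit is set, so as a signed 48-bit value this is 0xDDA4686D8EC1 − 2^48 = -37776780325183.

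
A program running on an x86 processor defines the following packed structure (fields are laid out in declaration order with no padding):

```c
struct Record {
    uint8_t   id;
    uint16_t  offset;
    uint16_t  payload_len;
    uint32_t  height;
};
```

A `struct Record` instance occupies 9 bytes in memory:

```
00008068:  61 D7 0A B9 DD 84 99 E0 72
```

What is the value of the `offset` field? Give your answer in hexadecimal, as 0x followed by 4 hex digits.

`offset` follows `id` (1 byte), so it starts at byte offset 1 and occupies 2 bytes.
Bytes at offsets 1..2: D7 0A.
In little-endian order the low byte comes first in memory.
Reassemble most-significant byte first: 0A D7 → 0x0AD7.

0x0AD7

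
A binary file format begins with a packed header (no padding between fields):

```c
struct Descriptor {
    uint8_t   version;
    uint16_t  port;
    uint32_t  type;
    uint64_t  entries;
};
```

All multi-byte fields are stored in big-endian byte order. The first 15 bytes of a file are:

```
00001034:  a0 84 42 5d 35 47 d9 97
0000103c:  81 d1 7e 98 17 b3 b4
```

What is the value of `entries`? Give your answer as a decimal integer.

10917237313370567604

`entries` follows `version` (1 B), `port` (2 B), `type` (4 B), so it starts at offset 1 + 2 + 4 = 7 and occupies 8 bytes.
Bytes at offsets 7..14: 97 81 D1 7E 98 17 B3 B4.
Big-endian stores the most-significant byte at the lowest address.
The bytes are already most-significant first: 0x9781D17E9817B3B4.
0x9781D17E9817B3B4 = 10917237313370567604.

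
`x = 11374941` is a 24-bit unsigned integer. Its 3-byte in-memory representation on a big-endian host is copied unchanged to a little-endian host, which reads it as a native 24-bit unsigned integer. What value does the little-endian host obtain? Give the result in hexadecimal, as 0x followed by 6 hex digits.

11374941 in 24-bit hexadecimal is 0xAD915D.
Stored big-endian, the bytes at ascending addresses are AD 91 5D.
Read back as little-endian, the first byte is least significant, giving 0x5D91AD.

0x5D91AD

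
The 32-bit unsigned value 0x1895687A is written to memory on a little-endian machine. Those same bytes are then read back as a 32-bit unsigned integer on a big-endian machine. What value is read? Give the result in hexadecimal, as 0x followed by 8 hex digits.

Stored little-endian, the bytes at ascending addresses are 7A 68 95 18.
Read back as big-endian, the last byte is least significant, giving 0x7A689518.

0x7A689518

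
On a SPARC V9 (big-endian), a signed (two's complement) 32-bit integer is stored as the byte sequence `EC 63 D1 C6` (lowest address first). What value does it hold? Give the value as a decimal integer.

-329002554

In big-endian order the high byte comes first in memory.
The bytes are already most-significant first: 0xEC63D1C6.
Top bit is set, so as a signed 32-bit value this is 0xEC63D1C6 − 2^32 = -329002554.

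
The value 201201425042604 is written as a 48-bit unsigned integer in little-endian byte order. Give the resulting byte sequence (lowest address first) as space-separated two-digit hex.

AC CC 77 DB FD B6

201201425042604 in hexadecimal, padded to 48 bits, is 0xB6FDDB77CCAC.
Split into bytes (most-significant first): B6 FD DB 77 CC AC.
In little-endian order the low byte comes first in memory.
So at ascending addresses the bytes are AC CC 77 DB FD B6.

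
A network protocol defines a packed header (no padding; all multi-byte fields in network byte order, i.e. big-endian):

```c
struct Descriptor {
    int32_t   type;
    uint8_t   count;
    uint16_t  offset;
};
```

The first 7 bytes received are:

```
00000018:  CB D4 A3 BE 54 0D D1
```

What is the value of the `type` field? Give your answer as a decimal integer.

-875256898

`type` is the first field, at byte offset 0, occupying 4 bytes.
Bytes at offsets 0..3: CB D4 A3 BE.
Big-endian stores the most-significant byte at the lowest address.
The bytes are already most-significant first: 0xCBD4A3BE.
Top bit is set, so as a signed 32-bit value this is 0xCBD4A3BE − 2^32 = -875256898.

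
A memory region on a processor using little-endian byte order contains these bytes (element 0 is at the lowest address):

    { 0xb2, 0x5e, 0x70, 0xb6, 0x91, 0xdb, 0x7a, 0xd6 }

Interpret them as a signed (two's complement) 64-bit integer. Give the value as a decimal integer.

-2991837583556714830

Little-endian stores the least-significant byte at the lowest address.
Reassemble most-significant byte first: D6 7A DB 91 B6 70 5E B2 → 0xD67ADB91B6705EB2.
Top bit is set, so as a signed 64-bit value this is 0xD67ADB91B6705EB2 − 2^64 = -2991837583556714830.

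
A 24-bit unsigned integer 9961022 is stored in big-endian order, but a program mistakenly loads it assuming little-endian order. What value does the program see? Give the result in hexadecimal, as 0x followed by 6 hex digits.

0x3EFE97

9961022 in 24-bit hexadecimal is 0x97FE3E.
Stored big-endian, the bytes at ascending addresses are 97 FE 3E.
Read back as little-endian, the first byte is least significant, giving 0x3EFE97.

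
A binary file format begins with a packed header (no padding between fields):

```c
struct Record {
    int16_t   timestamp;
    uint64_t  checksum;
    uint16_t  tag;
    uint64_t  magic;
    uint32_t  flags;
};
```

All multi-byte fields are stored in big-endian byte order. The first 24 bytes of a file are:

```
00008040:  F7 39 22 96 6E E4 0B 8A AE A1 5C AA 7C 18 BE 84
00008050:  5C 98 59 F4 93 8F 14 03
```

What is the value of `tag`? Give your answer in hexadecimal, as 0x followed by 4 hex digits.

`tag` follows `timestamp` (2 B), `checksum` (8 B), so it starts at offset 2 + 8 = 10 and occupies 2 bytes.
Bytes at offsets 10..11: 5C AA.
In big-endian order the high byte comes first in memory.
The bytes are already most-significant first: 0x5CAA.

0x5CAA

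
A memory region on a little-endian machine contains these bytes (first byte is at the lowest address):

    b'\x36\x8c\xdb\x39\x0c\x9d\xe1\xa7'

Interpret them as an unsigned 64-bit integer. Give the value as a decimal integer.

12097122749929720886

Little-endian: lowest address holds the least-significant byte.
Reassemble most-significant byte first: A7 E1 9D 0C 39 DB 8C 36 → 0xA7E19D0C39DB8C36.
0xA7E19D0C39DB8C36 = 12097122749929720886.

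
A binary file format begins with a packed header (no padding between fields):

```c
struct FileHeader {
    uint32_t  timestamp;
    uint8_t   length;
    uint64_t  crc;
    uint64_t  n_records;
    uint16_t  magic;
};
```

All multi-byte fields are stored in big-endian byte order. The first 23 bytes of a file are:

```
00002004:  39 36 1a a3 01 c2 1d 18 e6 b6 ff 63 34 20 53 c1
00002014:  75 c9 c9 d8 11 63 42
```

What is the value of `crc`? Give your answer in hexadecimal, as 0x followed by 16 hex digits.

`crc` follows `timestamp` (4 B), `length` (1 B), so it starts at offset 4 + 1 = 5 and occupies 8 bytes.
Bytes at offsets 5..12: C2 1D 18 E6 B6 FF 63 34.
Big-endian: lowest address holds the most-significant byte.
The bytes are already most-significant first: 0xC21D18E6B6FF6334.

0xC21D18E6B6FF6334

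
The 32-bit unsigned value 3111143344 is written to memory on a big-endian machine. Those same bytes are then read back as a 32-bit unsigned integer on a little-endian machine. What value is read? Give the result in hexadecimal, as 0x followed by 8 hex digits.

0xB04770B9

3111143344 in 32-bit hexadecimal is 0xB97047B0.
Stored big-endian, the bytes at ascending addresses are B9 70 47 B0.
Read back as little-endian, the first byte is least significant, giving 0xB04770B9.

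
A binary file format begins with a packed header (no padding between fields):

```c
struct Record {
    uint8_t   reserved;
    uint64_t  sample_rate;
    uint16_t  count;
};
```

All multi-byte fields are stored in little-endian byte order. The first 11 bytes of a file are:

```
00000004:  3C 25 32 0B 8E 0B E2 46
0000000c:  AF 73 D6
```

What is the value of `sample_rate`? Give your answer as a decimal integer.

12630030744262750757

`sample_rate` follows `reserved` (1 byte), so it starts at byte offset 1 and occupies 8 bytes.
Bytes at offsets 1..8: 25 32 0B 8E 0B E2 46 AF.
In little-endian order the low byte comes first in memory.
Reassemble most-significant byte first: AF 46 E2 0B 8E 0B 32 25 → 0xAF46E20B8E0B3225.
0xAF46E20B8E0B3225 = 12630030744262750757.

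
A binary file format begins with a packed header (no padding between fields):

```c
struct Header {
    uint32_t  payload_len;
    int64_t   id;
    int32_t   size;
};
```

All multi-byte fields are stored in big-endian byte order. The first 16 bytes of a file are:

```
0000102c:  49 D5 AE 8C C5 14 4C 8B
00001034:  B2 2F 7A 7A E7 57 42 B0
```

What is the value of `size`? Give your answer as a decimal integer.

`size` follows `payload_len` (4 B), `id` (8 B), so it starts at offset 4 + 8 = 12 and occupies 4 bytes.
Bytes at offsets 12..15: E7 57 42 B0.
Big-endian stores the most-significant byte at the lowest address.
The bytes are already most-significant first: 0xE75742B0.
Top bit is set, so as a signed 32-bit value this is 0xE75742B0 − 2^32 = -413711696.

-413711696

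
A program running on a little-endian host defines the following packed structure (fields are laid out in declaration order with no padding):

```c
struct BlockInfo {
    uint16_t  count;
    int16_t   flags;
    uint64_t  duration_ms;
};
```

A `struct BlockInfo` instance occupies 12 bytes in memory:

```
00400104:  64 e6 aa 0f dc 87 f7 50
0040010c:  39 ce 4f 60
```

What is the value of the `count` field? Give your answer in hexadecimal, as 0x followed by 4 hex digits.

`count` is the first field, at byte offset 0, occupying 2 bytes.
Bytes at offsets 0..1: 64 E6.
Little-endian stores the least-significant byte at the lowest address.
Reassemble most-significant byte first: E6 64 → 0xE664.

0xE664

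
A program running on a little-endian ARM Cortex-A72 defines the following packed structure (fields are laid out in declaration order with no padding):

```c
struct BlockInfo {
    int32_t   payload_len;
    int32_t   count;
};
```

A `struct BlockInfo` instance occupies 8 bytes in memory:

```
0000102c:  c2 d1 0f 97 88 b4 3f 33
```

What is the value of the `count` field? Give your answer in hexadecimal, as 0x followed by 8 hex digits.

0x333FB488

`count` follows `payload_len` (4 bytes), so it starts at byte offset 4 and occupies 4 bytes.
Bytes at offsets 4..7: 88 B4 3F 33.
In little-endian order the low byte comes first in memory.
Reassemble most-significant byte first: 33 3F B4 88 → 0x333FB488.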